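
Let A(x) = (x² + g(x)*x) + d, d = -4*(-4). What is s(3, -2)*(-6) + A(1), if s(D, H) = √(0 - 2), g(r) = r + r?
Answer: 19 - 6*I*√2 ≈ 19.0 - 8.4853*I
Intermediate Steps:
d = 16
g(r) = 2*r
A(x) = 16 + 3*x² (A(x) = (x² + (2*x)*x) + 16 = (x² + 2*x²) + 16 = 3*x² + 16 = 16 + 3*x²)
s(D, H) = I*√2 (s(D, H) = √(-2) = I*√2)
s(3, -2)*(-6) + A(1) = (I*√2)*(-6) + (16 + 3*1²) = -6*I*√2 + (16 + 3*1) = -6*I*√2 + (16 + 3) = -6*I*√2 + 19 = 19 - 6*I*√2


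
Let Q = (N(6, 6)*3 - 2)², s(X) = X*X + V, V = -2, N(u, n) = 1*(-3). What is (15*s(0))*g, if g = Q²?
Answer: -439230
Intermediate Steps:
N(u, n) = -3
s(X) = -2 + X² (s(X) = X*X - 2 = X² - 2 = -2 + X²)
Q = 121 (Q = (-3*3 - 2)² = (-9 - 2)² = (-11)² = 121)
g = 14641 (g = 121² = 14641)
(15*s(0))*g = (15*(-2 + 0²))*14641 = (15*(-2 + 0))*14641 = (15*(-2))*14641 = -30*14641 = -439230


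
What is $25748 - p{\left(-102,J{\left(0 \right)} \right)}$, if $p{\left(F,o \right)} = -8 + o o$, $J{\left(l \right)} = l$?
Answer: $25756$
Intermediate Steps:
$p{\left(F,o \right)} = -8 + o^{2}$
$25748 - p{\left(-102,J{\left(0 \right)} \right)} = 25748 - \left(-8 + 0^{2}\right) = 25748 - \left(-8 + 0\right) = 25748 - -8 = 25748 + 8 = 25756$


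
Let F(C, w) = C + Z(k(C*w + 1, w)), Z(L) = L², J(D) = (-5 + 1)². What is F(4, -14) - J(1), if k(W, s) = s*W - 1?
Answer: 591349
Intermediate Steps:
J(D) = 16 (J(D) = (-4)² = 16)
k(W, s) = -1 + W*s (k(W, s) = W*s - 1 = -1 + W*s)
F(C, w) = C + (-1 + w*(1 + C*w))² (F(C, w) = C + (-1 + (C*w + 1)*w)² = C + (-1 + (1 + C*w)*w)² = C + (-1 + w*(1 + C*w))²)
F(4, -14) - J(1) = (4 + (-1 - 14*(1 + 4*(-14)))²) - 1*16 = (4 + (-1 - 14*(1 - 56))²) - 16 = (4 + (-1 - 14*(-55))²) - 16 = (4 + (-1 + 770)²) - 16 = (4 + 769²) - 16 = (4 + 591361) - 16 = 591365 - 16 = 591349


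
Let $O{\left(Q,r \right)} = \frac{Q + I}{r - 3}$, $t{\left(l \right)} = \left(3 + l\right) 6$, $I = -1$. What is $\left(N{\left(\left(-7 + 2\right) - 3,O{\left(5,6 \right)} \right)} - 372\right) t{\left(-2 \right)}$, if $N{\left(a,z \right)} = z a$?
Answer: $-2296$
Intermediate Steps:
$t{\left(l \right)} = 18 + 6 l$
$O{\left(Q,r \right)} = \frac{-1 + Q}{-3 + r}$ ($O{\left(Q,r \right)} = \frac{Q - 1}{r - 3} = \frac{-1 + Q}{-3 + r}$)
$N{\left(a,z \right)} = a z$
$\left(N{\left(\left(-7 + 2\right) - 3,O{\left(5,6 \right)} \right)} - 372\right) t{\left(-2 \right)} = \left(\left(\left(-7 + 2\right) - 3\right) \frac{-1 + 5}{-3 + 6} - 372\right) \left(18 + 6 \left(-2\right)\right) = \left(\left(-5 - 3\right) \frac{1}{3} \cdot 4 - 372\right) \left(18 - 12\right) = \left(- 8 \cdot \frac{1}{3} \cdot 4 - 372\right) 6 = \left(\left(-8\right) \frac{4}{3} - 372\right) 6 = \left(- \frac{32}{3} - 372\right) 6 = \left(- \frac{1148}{3}\right) 6 = -2296$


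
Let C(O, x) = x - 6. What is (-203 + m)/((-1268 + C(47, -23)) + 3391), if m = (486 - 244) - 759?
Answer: -120/349 ≈ -0.34384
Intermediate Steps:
m = -517 (m = 242 - 759 = -517)
C(O, x) = -6 + x
(-203 + m)/((-1268 + C(47, -23)) + 3391) = (-203 - 517)/((-1268 + (-6 - 23)) + 3391) = -720/((-1268 - 29) + 3391) = -720/(-1297 + 3391) = -720/2094 = -720*1/2094 = -120/349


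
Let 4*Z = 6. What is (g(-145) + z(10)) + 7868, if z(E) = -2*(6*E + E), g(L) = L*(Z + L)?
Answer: 57071/2 ≈ 28536.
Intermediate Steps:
Z = 3/2 (Z = (¼)*6 = 3/2 ≈ 1.5000)
g(L) = L*(3/2 + L)
z(E) = -14*E
(g(-145) + z(10)) + 7868 = ((½)*(-145)*(3 + 2*(-145)) - 14*10) + 7868 = ((½)*(-145)*(3 - 290) - 140) + 7868 = ((½)*(-145)*(-287) - 140) + 7868 = (41615/2 - 140) + 7868 = 41335/2 + 7868 = 57071/2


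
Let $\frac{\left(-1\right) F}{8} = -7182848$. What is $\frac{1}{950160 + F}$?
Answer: $\frac{1}{58412944} \approx 1.712 \cdot 10^{-8}$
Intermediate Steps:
$F = 57462784$ ($F = \left(-8\right) \left(-7182848\right) = 57462784$)
$\frac{1}{950160 + F} = \frac{1}{950160 + 57462784} = \frac{1}{58412944}$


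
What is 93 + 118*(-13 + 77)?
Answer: 7645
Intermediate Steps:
93 + 118*(-13 + 77) = 93 + 118*64 = 93 + 7552 = 7645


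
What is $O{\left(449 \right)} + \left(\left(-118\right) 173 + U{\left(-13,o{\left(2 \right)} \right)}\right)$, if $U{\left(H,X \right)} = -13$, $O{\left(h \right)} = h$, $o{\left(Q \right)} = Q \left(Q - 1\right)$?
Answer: $-19978$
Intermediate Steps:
$o{\left(Q \right)} = Q \left(-1 + Q\right)$
$O{\left(449 \right)} + \left(\left(-118\right) 173 + U{\left(-13,o{\left(2 \right)} \right)}\right) = 449 - 20427 = -19978$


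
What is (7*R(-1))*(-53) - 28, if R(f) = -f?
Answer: -399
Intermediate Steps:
(7*R(-1))*(-53) - 28 = (7*(-1*(-1)))*(-53) - 28 = (7*1)*(-53) - 28 = 7*(-53) - 28 = -371 - 28 = -399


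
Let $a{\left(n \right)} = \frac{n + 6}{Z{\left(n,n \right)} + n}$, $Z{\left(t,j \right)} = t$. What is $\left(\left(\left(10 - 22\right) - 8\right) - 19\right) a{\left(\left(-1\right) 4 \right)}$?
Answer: $\frac{39}{4} \approx 9.75$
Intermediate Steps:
$a{\left(n \right)} = \frac{6 + n}{2 n}$ ($a{\left(n \right)} = \frac{n + 6}{n + n} = \frac{6 + n}{2 n}$)
$\left(\left(\left(10 - 22\right) - 8\right) - 19\right) a{\left(\left(-1\right) 4 \right)} = \left(\left(\left(10 - 22\right) - 8\right) - 19\right) \frac{6 - 4}{2 \left(\left(-1\right) 4\right)} = \left(\left(\left(10 - 22\right) - 8\right) - 19\right) \frac{6 - 4}{2 \left(-4\right)} = \left(\left(-12 - 8\right) - 19\right) \frac{1}{2} \left(- \frac{1}{4}\right) 2 = \left(-20 - 19\right) \left(- \frac{1}{4}\right) = \left(-39\right) \left(- \frac{1}{4}\right) = \frac{39}{4}$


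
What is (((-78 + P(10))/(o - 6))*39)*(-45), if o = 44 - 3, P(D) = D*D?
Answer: -7722/7 ≈ -1103.1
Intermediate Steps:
P(D) = D²
o = 41
(((-78 + P(10))/(o - 6))*39)*(-45) = (((-78 + 10²)/(41 - 6))*39)*(-45) = (((-78 + 100)/35)*39)*(-45) = ((22*(1/35))*39)*(-45) = ((22/35)*39)*(-45) = (858/35)*(-45) = -7722/7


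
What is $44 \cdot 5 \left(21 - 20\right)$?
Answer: $220$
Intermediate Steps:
$44 \cdot 5 \left(21 - 20\right) = 220 \cdot 1 = 220$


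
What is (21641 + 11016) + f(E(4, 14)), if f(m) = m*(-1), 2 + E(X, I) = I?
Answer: 32645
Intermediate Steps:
E(X, I) = -2 + I
f(m) = -m
(21641 + 11016) + f(E(4, 14)) = (21641 + 11016) - (-2 + 14) = 32657 - 1*12 = 32657 - 12 = 32645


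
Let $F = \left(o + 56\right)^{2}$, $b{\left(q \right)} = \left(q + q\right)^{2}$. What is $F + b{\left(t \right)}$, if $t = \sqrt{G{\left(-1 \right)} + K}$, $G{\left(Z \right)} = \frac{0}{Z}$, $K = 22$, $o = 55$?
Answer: $12409$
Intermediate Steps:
$G{\left(Z \right)} = 0$
$t = \sqrt{22}$ ($t = \sqrt{0 + 22} = \sqrt{22} \approx 4.6904$)
$b{\left(q \right)} = 4 q^{2}$ ($b{\left(q \right)} = \left(2 q\right)^{2} = 4 q^{2}$)
$F = 12321$ ($F = \left(55 + 56\right)^{2} = 111^{2} = 12321$)
$F + b{\left(t \right)} = 12321 + 4 \left(\sqrt{22}\right)^{2} = 12321 + 4 \cdot 22 = 12321 + 88 = 12409$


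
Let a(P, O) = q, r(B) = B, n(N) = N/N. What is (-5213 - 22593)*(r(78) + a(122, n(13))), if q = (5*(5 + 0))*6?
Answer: -6339768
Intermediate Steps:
n(N) = 1
q = 150 (q = (5*5)*6 = 25*6 = 150)
a(P, O) = 150
(-5213 - 22593)*(r(78) + a(122, n(13))) = (-5213 - 22593)*(78 + 150) = -27806*228 = -6339768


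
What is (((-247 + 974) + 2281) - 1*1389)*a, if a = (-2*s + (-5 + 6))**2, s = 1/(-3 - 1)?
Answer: 14571/4 ≈ 3642.8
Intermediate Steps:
s = -1/4 (s = 1/(-4) = -1/4 ≈ -0.25000)
a = 9/4 (a = (-2*(-1/4) + (-5 + 6))**2 = (1/2 + 1)**2 = (3/2)**2 = 9/4 ≈ 2.2500)
(((-247 + 974) + 2281) - 1*1389)*a = (((-247 + 974) + 2281) - 1*1389)*(9/4) = ((727 + 2281) - 1389)*(9/4) = (3008 - 1389)*(9/4) = 1619*(9/4) = 14571/4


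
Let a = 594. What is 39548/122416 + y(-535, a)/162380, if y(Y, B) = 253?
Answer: 4383679/13504015 ≈ 0.32462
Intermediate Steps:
39548/122416 + y(-535, a)/162380 = 39548/122416 + 253/162380 = 39548*(1/122416) + 253*(1/162380) = 9887/30604 + 11/7060 = 4383679/13504015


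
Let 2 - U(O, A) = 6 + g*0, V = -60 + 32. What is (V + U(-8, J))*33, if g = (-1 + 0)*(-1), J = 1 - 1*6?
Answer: -1056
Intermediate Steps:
J = -5 (J = 1 - 6 = -5)
g = 1 (g = -1*(-1) = 1)
V = -28
U(O, A) = -4 (U(O, A) = 2 - (6 + 1*0) = 2 - (6 + 0) = 2 - 1*6 = 2 - 6 = -4)
(V + U(-8, J))*33 = (-28 - 4)*33 = -32*33 = -1056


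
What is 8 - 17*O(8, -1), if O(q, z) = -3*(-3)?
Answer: -145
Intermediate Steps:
O(q, z) = 9
8 - 17*O(8, -1) = 8 - 17*9 = 8 - 153 = -145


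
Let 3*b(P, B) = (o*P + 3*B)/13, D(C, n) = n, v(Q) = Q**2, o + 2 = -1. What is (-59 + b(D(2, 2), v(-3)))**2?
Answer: 577600/169 ≈ 3417.8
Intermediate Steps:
o = -3 (o = -2 - 1 = -3)
b(P, B) = -P/13 + B/13 (b(P, B) = ((-3*P + 3*B)/13)/3 = ((-3*P + 3*B)*(1/13))/3 = (-3*P/13 + 3*B/13)/3 = -P/13 + B/13)
(-59 + b(D(2, 2), v(-3)))**2 = (-59 + (-1/13*2 + (1/13)*(-3)**2))**2 = (-59 + (-2/13 + (1/13)*9))**2 = (-59 + (-2/13 + 9/13))**2 = (-59 + 7/13)**2 = (-760/13)**2 = 577600/169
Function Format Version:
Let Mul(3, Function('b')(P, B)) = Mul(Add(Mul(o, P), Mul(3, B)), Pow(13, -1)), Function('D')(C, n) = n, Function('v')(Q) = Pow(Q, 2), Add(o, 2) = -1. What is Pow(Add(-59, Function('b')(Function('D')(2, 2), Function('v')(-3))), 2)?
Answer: Rational(577600, 169) ≈ 3417.8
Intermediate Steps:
o = -3 (o = Add(-2, -1) = -3)
Function('b')(P, B) = Add(Mul(Rational(-1, 13), P), Mul(Rational(1, 13), B)) (Function('b')(P, B) = Mul(Rational(1, 3), Mul(Add(Mul(-3, P), Mul(3, B)), Pow(13, -1))) = Mul(Rational(1, 3), Mul(Add(Mul(-3, P), Mul(3, B)), Rational(1, 13))) = Mul(Rational(1, 3), Add(Mul(Rational(-3, 13), P), Mul(Rational(3, 13), B))) = Add(Mul(Rational(-1, 13), P), Mul(Rational(1, 13), B)))
Pow(Add(-59, Function('b')(Function('D')(2, 2), Function('v')(-3))), 2) = Pow(Add(-59, Add(Mul(Rational(-1, 13), 2), Mul(Rational(1, 13), Pow(-3, 2)))), 2) = Pow(Add(-59, Add(Rational(-2, 13), Mul(Rational(1, 13), 9))), 2) = Pow(Add(-59, Add(Rational(-2, 13), Rational(9, 13))), 2) = Pow(Add(-59, Rational(7, 13)), 2) = Pow(Rational(-760, 13), 2) = Rational(577600, 169)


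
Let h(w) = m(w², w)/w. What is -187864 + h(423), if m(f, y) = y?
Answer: -187863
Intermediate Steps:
h(w) = 1 (h(w) = w/w = 1)
-187864 + h(423) = -187864 + 1 = -187863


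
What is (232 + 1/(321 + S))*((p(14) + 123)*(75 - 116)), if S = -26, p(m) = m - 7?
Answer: -72958106/59 ≈ -1.2366e+6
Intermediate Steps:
p(m) = -7 + m
(232 + 1/(321 + S))*((p(14) + 123)*(75 - 116)) = (232 + 1/(321 - 26))*(((-7 + 14) + 123)*(75 - 116)) = (232 + 1/295)*((7 + 123)*(-41)) = (232 + 1/295)*(130*(-41)) = (68441/295)*(-5330) = -72958106/59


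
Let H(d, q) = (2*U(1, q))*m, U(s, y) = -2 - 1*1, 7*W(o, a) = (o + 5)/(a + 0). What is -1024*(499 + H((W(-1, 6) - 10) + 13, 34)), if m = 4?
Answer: -486400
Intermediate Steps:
W(o, a) = (5 + o)/(7*a) (W(o, a) = ((o + 5)/(a + 0))/7 = ((5 + o)/a)/7 = (5 + o)/(7*a))
U(s, y) = -3 (U(s, y) = -2 - 1 = -3)
H(d, q) = -24 (H(d, q) = (2*(-3))*4 = -6*4 = -24)
-1024*(499 + H((W(-1, 6) - 10) + 13, 34)) = -1024*(499 - 24) = -1024*475 = -486400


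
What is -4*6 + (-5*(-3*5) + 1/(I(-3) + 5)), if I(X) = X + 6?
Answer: 409/8 ≈ 51.125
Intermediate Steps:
I(X) = 6 + X
-4*6 + (-5*(-3*5) + 1/(I(-3) + 5)) = -4*6 + (-5*(-3*5) + 1/((6 - 3) + 5)) = -24 + (-(-75) + 1/(3 + 5)) = -24 + (-5*(-15) + 1/8) = -24 + (75 + ⅛) = -24 + 601/8 = 409/8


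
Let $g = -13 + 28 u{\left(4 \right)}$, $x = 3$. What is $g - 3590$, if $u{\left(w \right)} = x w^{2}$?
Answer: $-2259$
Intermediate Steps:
$u{\left(w \right)} = 3 w^{2}$
$g = 1331$ ($g = -13 + 28 \cdot 3 \cdot 4^{2} = -13 + 28 \cdot 3 \cdot 16 = -13 + 28 \cdot 48 = -13 + 1344 = 1331$)
$g - 3590 = 1331 - 3590 = -2259$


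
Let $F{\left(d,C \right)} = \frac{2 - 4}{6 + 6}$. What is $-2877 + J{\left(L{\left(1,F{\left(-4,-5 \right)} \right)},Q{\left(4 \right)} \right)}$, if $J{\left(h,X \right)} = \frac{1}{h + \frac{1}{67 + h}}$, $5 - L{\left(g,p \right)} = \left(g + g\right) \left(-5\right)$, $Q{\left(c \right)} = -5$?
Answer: $- \frac{3541505}{1231} \approx -2876.9$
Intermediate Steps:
$F{\left(d,C \right)} = - \frac{1}{6}$ ($F{\left(d,C \right)} = - \frac{2}{12} = \left(-2\right) \frac{1}{12} = - \frac{1}{6}$)
$L{\left(g,p \right)} = 5 + 10 g$ ($L{\left(g,p \right)} = 5 - \left(g + g\right) \left(-5\right) = 5 - 2 g \left(-5\right) = 5 - - 10 g = 5 + 10 g$)
$-2877 + J{\left(L{\left(1,F{\left(-4,-5 \right)} \right)},Q{\left(4 \right)} \right)} = -2877 + \frac{67 + \left(5 + 10 \cdot 1\right)}{1 + \left(5 + 10 \cdot 1\right)^{2} + 67 \left(5 + 10 \cdot 1\right)} = -2877 + \frac{67 + \left(5 + 10\right)}{1 + \left(5 + 10\right)^{2} + 67 \left(5 + 10\right)} = -2877 + \frac{67 + 15}{1 + 15^{2} + 67 \cdot 15} = -2877 + \frac{1}{1 + 225 + 1005} \cdot 82 = -2877 + \frac{1}{1231} \cdot 82 = -2877 + \frac{82}{1231} = - \frac{3541505}{1231}$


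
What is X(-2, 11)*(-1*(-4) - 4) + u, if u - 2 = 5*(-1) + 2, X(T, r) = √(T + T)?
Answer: -1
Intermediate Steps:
X(T, r) = √2*√T (X(T, r) = √(2*T) = √2*√T)
u = -1 (u = 2 + (5*(-1) + 2) = 2 + (-5 + 2) = 2 - 3 = -1)
X(-2, 11)*(-1*(-4) - 4) + u = (√2*√(-2))*(-1*(-4) - 4) - 1 = (√2*(I*√2))*(4 - 4) - 1 = (2*I)*0 - 1 = 0 - 1 = -1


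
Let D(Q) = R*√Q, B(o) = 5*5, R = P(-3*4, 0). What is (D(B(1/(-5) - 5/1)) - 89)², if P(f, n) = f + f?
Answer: 43681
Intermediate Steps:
P(f, n) = 2*f
R = -24 (R = 2*(-3*4) = 2*(-12) = -24)
B(o) = 25
D(Q) = -24*√Q
(D(B(1/(-5) - 5/1)) - 89)² = (-24*√25 - 89)² = (-24*5 - 89)² = (-120 - 89)² = (-209)² = 43681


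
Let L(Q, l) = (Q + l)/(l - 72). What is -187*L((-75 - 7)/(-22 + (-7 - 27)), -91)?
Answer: -468809/4564 ≈ -102.72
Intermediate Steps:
L(Q, l) = (Q + l)/(-72 + l)
-187*L((-75 - 7)/(-22 + (-7 - 27)), -91) = -187*((-75 - 7)/(-22 + (-7 - 27)) - 91)/(-72 - 91) = -187*(-82/(-22 - 34) - 91)/(-163) = -(-187)*(-82/(-56) - 91)/163 = -(-187)*(-82*(-1/56) - 91)/163 = -(-187)*(41/28 - 91)/163 = -(-187)*(-2507)/(163*28) = -187*2507/4564 = -468809/4564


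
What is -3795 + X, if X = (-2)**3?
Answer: -3803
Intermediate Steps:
X = -8
-3795 + X = -3795 - 8 = -3803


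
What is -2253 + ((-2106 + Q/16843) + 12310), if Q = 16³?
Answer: 133922789/16843 ≈ 7951.2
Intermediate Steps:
Q = 4096
-2253 + ((-2106 + Q/16843) + 12310) = -2253 + ((-2106 + 4096/16843) + 12310) = -2253 + (-35467262/16843 + 12310) = -2253 + 171870068/16843 = 133922789/16843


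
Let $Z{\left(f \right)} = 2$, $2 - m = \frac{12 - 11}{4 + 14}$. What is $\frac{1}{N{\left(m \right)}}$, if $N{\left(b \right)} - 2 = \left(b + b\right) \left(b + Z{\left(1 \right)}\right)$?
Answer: $\frac{162}{2809} \approx 0.057672$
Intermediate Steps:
$m = \frac{35}{18}$ ($m = 2 - \frac{12 - 11}{4 + 14} = 2 - 1 \cdot \frac{1}{18} = 2 - \frac{1}{18} = \frac{35}{18} \approx 1.9444$)
$N{\left(b \right)} = 2 + 2 b \left(2 + b\right)$ ($N{\left(b \right)} = 2 + \left(b + b\right) \left(b + 2\right) = 2 + 2 b \left(2 + b\right)$)
$\frac{1}{N{\left(m \right)}} = \frac{1}{2 + 2 \left(\frac{35}{18}\right)^{2} + 4 \cdot \frac{35}{18}} = \frac{1}{2 + 2 \cdot \frac{1225}{324} + \frac{70}{9}} = \frac{1}{2 + \frac{1225}{162} + \frac{70}{9}} = \frac{1}{\frac{2809}{162}} = \frac{162}{2809}$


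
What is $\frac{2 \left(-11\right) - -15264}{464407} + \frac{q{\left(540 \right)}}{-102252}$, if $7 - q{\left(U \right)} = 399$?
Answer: $\frac{435143132}{11871636141} \approx 0.036654$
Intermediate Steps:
$q{\left(U \right)} = -392$ ($q{\left(U \right)} = 7 - 399 = -392$)
$\frac{2 \left(-11\right) - -15264}{464407} + \frac{q{\left(540 \right)}}{-102252} = \frac{2 \left(-11\right) - -15264}{464407} - \frac{392}{-102252} = \left(-22 + 15264\right) \frac{1}{464407} - - \frac{98}{25563} = 15242 \cdot \frac{1}{464407} + \frac{98}{25563} = \frac{15242}{464407} + \frac{98}{25563} = \frac{435143132}{11871636141}$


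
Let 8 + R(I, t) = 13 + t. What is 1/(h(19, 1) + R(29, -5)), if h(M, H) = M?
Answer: 1/19 ≈ 0.052632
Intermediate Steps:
R(I, t) = 5 + t (R(I, t) = -8 + (13 + t) = 5 + t)
1/(h(19, 1) + R(29, -5)) = 1/(19 + (5 - 5)) = 1/(19 + 0) = 1/19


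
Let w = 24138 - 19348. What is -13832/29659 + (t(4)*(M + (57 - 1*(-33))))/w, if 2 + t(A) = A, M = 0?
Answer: -45802/106817 ≈ -0.42879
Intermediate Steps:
t(A) = -2 + A
w = 4790
-13832/29659 + (t(4)*(M + (57 - 1*(-33))))/w = -13832/29659 + ((-2 + 4)*(0 + (57 - 1*(-33))))/4790 = -13832*1/29659 + (2*(0 + (57 + 33)))*(1/4790) = -104/223 + (2*(0 + 90))*(1/4790) = -104/223 + (2*90)*(1/4790) = -104/223 + 180*(1/4790) = -104/223 + 18/479 = -45802/106817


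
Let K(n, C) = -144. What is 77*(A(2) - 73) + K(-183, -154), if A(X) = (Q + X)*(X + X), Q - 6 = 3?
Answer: -2377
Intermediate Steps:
Q = 9 (Q = 6 + 3 = 9)
A(X) = 2*X*(9 + X) (A(X) = (9 + X)*(X + X) = (9 + X)*(2*X) = 2*X*(9 + X))
77*(A(2) - 73) + K(-183, -154) = 77*(2*2*(9 + 2) - 73) - 144 = 77*(2*2*11 - 73) - 144 = 77*(44 - 73) - 144 = 77*(-29) - 144 = -2233 - 144 = -2377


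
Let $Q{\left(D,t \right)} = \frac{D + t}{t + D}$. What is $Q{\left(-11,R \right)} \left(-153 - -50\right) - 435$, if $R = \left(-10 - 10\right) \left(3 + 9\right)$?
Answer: $-538$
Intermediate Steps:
$R = -240$ ($R = \left(-20\right) 12 = -240$)
$Q{\left(D,t \right)} = 1$ ($Q{\left(D,t \right)} = \frac{D + t}{D + t} = 1$)
$Q{\left(-11,R \right)} \left(-153 - -50\right) - 435 = 1 \left(-153 - -50\right) - 435 = 1 \left(-153 + 50\right) - 435 = 1 \left(-103\right) - 435 = -103 - 435 = -538$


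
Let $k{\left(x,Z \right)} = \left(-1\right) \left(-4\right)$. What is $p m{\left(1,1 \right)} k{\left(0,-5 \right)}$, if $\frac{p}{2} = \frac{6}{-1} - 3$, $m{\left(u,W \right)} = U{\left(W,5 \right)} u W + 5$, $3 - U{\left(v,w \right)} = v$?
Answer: $-504$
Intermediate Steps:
$k{\left(x,Z \right)} = 4$
$U{\left(v,w \right)} = 3 - v$
$m{\left(u,W \right)} = 5 + W u \left(3 - W\right)$ ($m{\left(u,W \right)} = \left(3 - W\right) u W + 5 = u \left(3 - W\right) W + 5 = W u \left(3 - W\right) + 5 = 5 + W u \left(3 - W\right)$)
$p = -18$ ($p = 2 \left(\frac{6}{-1} - 3\right) = 2 \left(6 \left(-1\right) - 3\right) = 2 \left(-6 - 3\right) = 2 \left(-9\right) = -18$)
$p m{\left(1,1 \right)} k{\left(0,-5 \right)} = - 18 \left(5 - 1 \cdot 1 \left(-3 + 1\right)\right) 4 = - 18 \left(5 - 1 \cdot 1 \left(-2\right)\right) 4 = - 18 \left(5 + 2\right) 4 = \left(-18\right) 7 \cdot 4 = \left(-126\right) 4 = -504$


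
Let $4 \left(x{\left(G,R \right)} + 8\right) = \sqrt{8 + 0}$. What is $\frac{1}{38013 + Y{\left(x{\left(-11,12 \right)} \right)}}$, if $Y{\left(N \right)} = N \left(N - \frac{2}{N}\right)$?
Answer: $\frac{152302}{5798974289} + \frac{32 \sqrt{2}}{5798974289} \approx 2.6271 \cdot 10^{-5}$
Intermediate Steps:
$x{\left(G,R \right)} = -8 + \frac{\sqrt{2}}{2}$ ($x{\left(G,R \right)} = -8 + \frac{\sqrt{8 + 0}}{4} = -8 + \frac{\sqrt{8}}{4} = -8 + \frac{2 \sqrt{2}}{4} = -8 + \frac{\sqrt{2}}{2}$)
$\frac{1}{38013 + Y{\left(x{\left(-11,12 \right)} \right)}} = \frac{1}{38013 - \left(2 - \left(-8 + \frac{\sqrt{2}}{2}\right)^{2}\right)} = \frac{1}{38011 + \left(-8 + \frac{\sqrt{2}}{2}\right)^{2}}$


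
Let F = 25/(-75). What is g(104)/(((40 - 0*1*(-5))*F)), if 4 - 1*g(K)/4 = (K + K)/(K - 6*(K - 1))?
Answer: -1698/1285 ≈ -1.3214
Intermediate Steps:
F = -1/3 (F = 25*(-1/75) = -1/3 ≈ -0.33333)
g(K) = 16 - 8*K/(6 - 5*K) (g(K) = 16 - 4*(K + K)/(K - 6*(K - 1)) = 16 - 4*2*K/(K - 6*(-1 + K)) = 16 - 4*2*K/(K + (6 - 6*K)) = 16 - 4*2*K/(6 - 5*K) = 16 - 8*K/(6 - 5*K))
g(104)/(((40 - 0*1*(-5))*F)) = (8*(-12 + 11*104)/(-6 + 5*104))/(((40 - 0*1*(-5))*(-1/3))) = (8*(-12 + 1144)/(-6 + 520))/(((40 - 0*(-5))*(-1/3))) = (8*1132/514)/(((40 - 1*0)*(-1/3))) = (8*(1/514)*1132)/(((40 + 0)*(-1/3))) = 4528/(257*((40*(-1/3)))) = 4528/(257*(-40/3)) = (4528/257)*(-3/40) = -1698/1285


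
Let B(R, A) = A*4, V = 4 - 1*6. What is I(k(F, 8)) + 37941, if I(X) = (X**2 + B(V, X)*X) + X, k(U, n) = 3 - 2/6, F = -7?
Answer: 341813/9 ≈ 37979.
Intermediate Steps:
V = -2 (V = 4 - 6 = -2)
k(U, n) = 8/3 (k(U, n) = 3 - 2*1/6 = 3 - 1/3 = 8/3)
B(R, A) = 4*A
I(X) = X + 5*X**2 (I(X) = (X**2 + (4*X)*X) + X = (X**2 + 4*X**2) + X = 5*X**2 + X = X + 5*X**2)
I(k(F, 8)) + 37941 = 8*(1 + 5*(8/3))/3 + 37941 = 8*(1 + 40/3)/3 + 37941 = (8/3)*(43/3) + 37941 = 344/9 + 37941 = 341813/9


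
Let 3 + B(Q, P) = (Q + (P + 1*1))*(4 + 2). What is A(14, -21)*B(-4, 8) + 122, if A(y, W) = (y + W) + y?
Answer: 311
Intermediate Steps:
B(Q, P) = 3 + 6*P + 6*Q (B(Q, P) = -3 + (Q + (P + 1*1))*(4 + 2) = -3 + (Q + (P + 1))*6 = -3 + (Q + (1 + P))*6 = -3 + (1 + P + Q)*6 = -3 + (6 + 6*P + 6*Q) = 3 + 6*P + 6*Q)
A(y, W) = W + 2*y (A(y, W) = (W + y) + y = W + 2*y)
A(14, -21)*B(-4, 8) + 122 = (-21 + 2*14)*(3 + 6*8 + 6*(-4)) + 122 = (-21 + 28)*(3 + 48 - 24) + 122 = 7*27 + 122 = 189 + 122 = 311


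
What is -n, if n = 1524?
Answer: -1524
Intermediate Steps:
-n = -1*1524 = -1524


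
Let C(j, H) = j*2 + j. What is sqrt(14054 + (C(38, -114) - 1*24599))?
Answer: 3*I*sqrt(1159) ≈ 102.13*I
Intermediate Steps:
C(j, H) = 3*j (C(j, H) = 2*j + j = 3*j)
sqrt(14054 + (C(38, -114) - 1*24599)) = sqrt(14054 + (3*38 - 1*24599)) = sqrt(14054 + (114 - 24599)) = sqrt(14054 - 24485) = sqrt(-10431) = 3*I*sqrt(1159)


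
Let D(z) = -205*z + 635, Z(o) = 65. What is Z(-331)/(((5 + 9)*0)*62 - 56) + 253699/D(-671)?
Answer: 2612397/3869320 ≈ 0.67516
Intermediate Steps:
D(z) = 635 - 205*z
Z(-331)/(((5 + 9)*0)*62 - 56) + 253699/D(-671) = 65/(((5 + 9)*0)*62 - 56) + 253699/(635 - 205*(-671)) = 65/((14*0)*62 - 56) + 253699/(635 + 137555) = 65/(0*62 - 56) + 253699/138190 = 65/(0 - 56) + 253699*(1/138190) = 65/(-56) + 253699/138190 = 65*(-1/56) + 253699/138190 = -65/56 + 253699/138190 = 2612397/3869320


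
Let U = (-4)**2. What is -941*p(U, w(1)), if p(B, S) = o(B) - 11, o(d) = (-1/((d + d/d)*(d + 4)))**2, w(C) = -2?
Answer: 1196574659/115600 ≈ 10351.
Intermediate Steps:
U = 16
o(d) = 1/((1 + d)**2*(4 + d)**2) (o(d) = (-1/((d + 1)*(4 + d)))**2 = (-1/((1 + d)*(4 + d)))**2 = 1/((1 + d)**2*(4 + d)**2))
p(B, S) = -11 + 1/((1 + B)**2*(4 + B)**2) (p(B, S) = 1/((1 + B)**2*(4 + B)**2) - 11 = -11 + 1/((1 + B)**2*(4 + B)**2))
-941*p(U, w(1)) = -941*(-11 + 1/((1 + 16)**2*(4 + 16)**2)) = -941*(-11 + 1/(17**2*20**2)) = -941*(-11 + (1/289)*(1/400)) = -941*(-11 + 1/115600) = -941*(-1271599/115600) = 1196574659/115600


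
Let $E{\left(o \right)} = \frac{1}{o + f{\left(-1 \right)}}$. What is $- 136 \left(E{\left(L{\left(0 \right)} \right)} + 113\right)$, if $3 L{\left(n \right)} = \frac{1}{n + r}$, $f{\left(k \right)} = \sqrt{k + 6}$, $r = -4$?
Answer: $- \frac{11051224}{719} - \frac{19584 \sqrt{5}}{719} \approx -15431.0$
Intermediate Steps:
$f{\left(k \right)} = \sqrt{6 + k}$
$L{\left(n \right)} = \frac{1}{3 \left(-4 + n\right)}$ ($L{\left(n \right)} = \frac{1}{3 \left(n - 4\right)} = \frac{1}{3 \left(-4 + n\right)}$)
$E{\left(o \right)} = \frac{1}{o + \sqrt{5}}$ ($E{\left(o \right)} = \frac{1}{o + \sqrt{6 - 1}} = \frac{1}{o + \sqrt{5}}$)
$- 136 \left(E{\left(L{\left(0 \right)} \right)} + 113\right) = - 136 \left(\frac{1}{\frac{1}{3 \left(-4 + 0\right)} + \sqrt{5}} + 113\right) = - 136 \left(\frac{1}{\frac{1}{3 \left(-4\right)} + \sqrt{5}} + 113\right) = - 136 \left(\frac{1}{\frac{1}{3} \left(- \frac{1}{4}\right) + \sqrt{5}} + 113\right) = - 136 \left(\frac{1}{- \frac{1}{12} + \sqrt{5}} + 113\right) = - 136 \left(113 + \frac{1}{- \frac{1}{12} + \sqrt{5}}\right) = -15368 - \frac{136}{- \frac{1}{12} + \sqrt{5}}$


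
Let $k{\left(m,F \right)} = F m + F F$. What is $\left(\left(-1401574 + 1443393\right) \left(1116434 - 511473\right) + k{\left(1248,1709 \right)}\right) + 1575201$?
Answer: $25305492773$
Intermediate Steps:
$k{\left(m,F \right)} = F^{2} + F m$ ($k{\left(m,F \right)} = F m + F^{2} = F^{2} + F m$)
$\left(\left(-1401574 + 1443393\right) \left(1116434 - 511473\right) + k{\left(1248,1709 \right)}\right) + 1575201 = \left(\left(-1401574 + 1443393\right) \left(1116434 - 511473\right) + 1709 \left(1709 + 1248\right)\right) + 1575201 = \left(41819 \cdot 604961 + 1709 \cdot 2957\right) + 1575201 = \left(25298864059 + 5053513\right) + 1575201 = 25303917572 + 1575201 = 25305492773$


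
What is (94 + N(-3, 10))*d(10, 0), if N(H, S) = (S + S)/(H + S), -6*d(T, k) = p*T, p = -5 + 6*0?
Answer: 5650/7 ≈ 807.14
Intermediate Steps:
p = -5 (p = -5 + 0 = -5)
d(T, k) = 5*T/6 (d(T, k) = -(-5)*T/6 = 5*T/6)
N(H, S) = 2*S/(H + S) (N(H, S) = (2*S)/(H + S) = 2*S/(H + S))
(94 + N(-3, 10))*d(10, 0) = (94 + 2*10/(-3 + 10))*((5/6)*10) = (94 + 2*10/7)*(25/3) = (94 + 2*10*(1/7))*(25/3) = (94 + 20/7)*(25/3) = (678/7)*(25/3) = 5650/7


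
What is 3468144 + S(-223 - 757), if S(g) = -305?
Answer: 3467839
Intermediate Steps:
3468144 + S(-223 - 757) = 3468144 - 305 = 3467839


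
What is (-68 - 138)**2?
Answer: 42436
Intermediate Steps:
(-68 - 138)**2 = (-206)**2 = 42436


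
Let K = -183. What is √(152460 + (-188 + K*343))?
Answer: √89503 ≈ 299.17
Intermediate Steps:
√(152460 + (-188 + K*343)) = √(152460 + (-188 - 183*343)) = √(152460 + (-188 - 62769)) = √(152460 - 62957) = √89503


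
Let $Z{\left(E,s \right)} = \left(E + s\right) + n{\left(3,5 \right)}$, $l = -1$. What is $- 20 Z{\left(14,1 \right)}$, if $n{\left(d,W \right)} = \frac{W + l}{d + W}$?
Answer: $-310$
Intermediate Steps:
$n{\left(d,W \right)} = \frac{-1 + W}{W + d}$ ($n{\left(d,W \right)} = \frac{W - 1}{d + W} = \frac{-1 + W}{W + d}$)
$Z{\left(E,s \right)} = \frac{1}{2} + E + s$ ($Z{\left(E,s \right)} = \left(E + s\right) + \frac{-1 + 5}{5 + 3} = \left(E + s\right) + \frac{1}{8} \cdot 4 = \left(E + s\right) + \frac{1}{2} = \frac{1}{2} + E + s$)
$- 20 Z{\left(14,1 \right)} = - 20 \left(\frac{1}{2} + 14 + 1\right) = \left(-20\right) \frac{31}{2} = -310$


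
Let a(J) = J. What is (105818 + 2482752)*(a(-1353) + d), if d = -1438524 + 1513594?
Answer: 190821614690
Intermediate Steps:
d = 75070
(105818 + 2482752)*(a(-1353) + d) = (105818 + 2482752)*(-1353 + 75070) = 2588570*73717 = 190821614690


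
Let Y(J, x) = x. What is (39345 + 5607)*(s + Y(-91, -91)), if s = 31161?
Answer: 1396658640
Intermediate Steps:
(39345 + 5607)*(s + Y(-91, -91)) = (39345 + 5607)*(31161 - 91) = 44952*31070 = 1396658640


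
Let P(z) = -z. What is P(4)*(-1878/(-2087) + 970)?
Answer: -8105072/2087 ≈ -3883.6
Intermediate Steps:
P(4)*(-1878/(-2087) + 970) = (-1*4)*(-1878/(-2087) + 970) = -4*(-1878*(-1/2087) + 970) = -4*(1878/2087 + 970) = -4*2026268/2087 = -8105072/2087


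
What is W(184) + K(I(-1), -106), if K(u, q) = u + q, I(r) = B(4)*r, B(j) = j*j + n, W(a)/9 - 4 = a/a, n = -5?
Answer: -72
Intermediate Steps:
W(a) = 45 (W(a) = 36 + 9*(a/a) = 36 + 9*1 = 36 + 9 = 45)
B(j) = -5 + j² (B(j) = j*j - 5 = j² - 5 = -5 + j²)
I(r) = 11*r (I(r) = (-5 + 4²)*r = (-5 + 16)*r = 11*r)
K(u, q) = q + u
W(184) + K(I(-1), -106) = 45 + (-106 + 11*(-1)) = 45 + (-106 - 11) = 45 - 117 = -72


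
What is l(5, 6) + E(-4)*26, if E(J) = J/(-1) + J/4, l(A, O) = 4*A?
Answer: 98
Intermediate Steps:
E(J) = -3*J/4 (E(J) = J*(-1) + J*(¼) = -J + J/4 = -3*J/4)
l(5, 6) + E(-4)*26 = 4*5 - ¾*(-4)*26 = 20 + 3*26 = 20 + 78 = 98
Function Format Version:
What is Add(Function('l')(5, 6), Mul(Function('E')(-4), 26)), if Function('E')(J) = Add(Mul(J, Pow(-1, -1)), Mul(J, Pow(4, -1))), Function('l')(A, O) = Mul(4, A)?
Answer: 98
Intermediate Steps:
Function('E')(J) = Mul(Rational(-3, 4), J) (Function('E')(J) = Add(Mul(J, -1), Mul(J, Rational(1, 4))) = Add(Mul(-1, J), Mul(Rational(1, 4), J)) = Mul(Rational(-3, 4), J))
Add(Function('l')(5, 6), Mul(Function('E')(-4), 26)) = Add(Mul(4, 5), Mul(Mul(Rational(-3, 4), -4), 26)) = Add(20, Mul(3, 26)) = Add(20, 78) = 98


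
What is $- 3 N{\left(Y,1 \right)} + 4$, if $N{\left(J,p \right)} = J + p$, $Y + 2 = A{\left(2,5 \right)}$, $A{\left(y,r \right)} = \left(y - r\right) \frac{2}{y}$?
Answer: $16$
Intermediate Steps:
$A{\left(y,r \right)} = \frac{2 \left(y - r\right)}{y}$
$Y = -5$ ($Y = -2 + \left(2 - \frac{10}{2}\right) = -2 + \left(2 - 10 \cdot \frac{1}{2}\right) = -2 + \left(2 - 5\right) = -2 - 3 = -5$)
$- 3 N{\left(Y,1 \right)} + 4 = - 3 \left(-5 + 1\right) + 4 = \left(-3\right) \left(-4\right) + 4 = 12 + 4 = 16$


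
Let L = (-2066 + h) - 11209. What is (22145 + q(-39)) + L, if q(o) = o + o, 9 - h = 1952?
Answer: 6849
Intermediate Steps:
h = -1943 (h = 9 - 1*1952 = 9 - 1952 = -1943)
q(o) = 2*o
L = -15218 (L = (-2066 - 1943) - 11209 = -4009 - 11209 = -15218)
(22145 + q(-39)) + L = (22145 + 2*(-39)) - 15218 = (22145 - 78) - 15218 = 22067 - 15218 = 6849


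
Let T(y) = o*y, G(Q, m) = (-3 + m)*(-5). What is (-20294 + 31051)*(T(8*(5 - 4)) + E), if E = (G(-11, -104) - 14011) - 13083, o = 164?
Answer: -271581979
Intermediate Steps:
G(Q, m) = 15 - 5*m
E = -26559 (E = ((15 - 5*(-104)) - 14011) - 13083 = ((15 + 520) - 14011) - 13083 = (535 - 14011) - 13083 = -13476 - 13083 = -26559)
T(y) = 164*y
(-20294 + 31051)*(T(8*(5 - 4)) + E) = (-20294 + 31051)*(164*(8*(5 - 4)) - 26559) = 10757*(164*(8*1) - 26559) = 10757*(164*8 - 26559) = 10757*(1312 - 26559) = 10757*(-25247) = -271581979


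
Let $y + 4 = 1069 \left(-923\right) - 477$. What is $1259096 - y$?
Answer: $2246264$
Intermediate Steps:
$y = -987168$ ($y = -4 + \left(1069 \left(-923\right) - 477\right) = -4 - 987164 = -987168$)
$1259096 - y = 1259096 - -987168 = 1259096 + 987168 = 2246264$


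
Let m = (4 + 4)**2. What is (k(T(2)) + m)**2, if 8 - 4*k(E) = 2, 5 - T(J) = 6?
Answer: 17161/4 ≈ 4290.3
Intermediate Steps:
T(J) = -1 (T(J) = 5 - 1*6 = 5 - 6 = -1)
k(E) = 3/2 (k(E) = 2 - 1/4*2 = 2 - 1/2 = 3/2)
m = 64 (m = 8**2 = 64)
(k(T(2)) + m)**2 = (3/2 + 64)**2 = (131/2)**2 = 17161/4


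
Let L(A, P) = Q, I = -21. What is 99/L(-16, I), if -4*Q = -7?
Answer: 396/7 ≈ 56.571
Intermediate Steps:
Q = 7/4 (Q = -¼*(-7) = 7/4 ≈ 1.7500)
L(A, P) = 7/4
99/L(-16, I) = 99/(7/4) = 99*(4/7) = 396/7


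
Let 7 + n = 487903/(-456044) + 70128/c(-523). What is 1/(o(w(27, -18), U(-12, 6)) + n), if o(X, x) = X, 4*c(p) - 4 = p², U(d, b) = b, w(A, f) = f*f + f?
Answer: 124743083452/37292650195377 ≈ 0.0033450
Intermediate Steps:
w(A, f) = f + f² (w(A, f) = f² + f = f + f²)
c(p) = 1 + p²/4
n = -878733340935/124743083452 (n = -7 + (487903/(-456044) + 70128/(1 + (¼)*(-523)²)) = -7 + (487903*(-1/456044) + 70128/(1 + (¼)*273529)) = -7 + (-487903/456044 + 70128/(1 + 273529/4)) = -7 + (-487903/456044 + 70128/(273533/4)) = -7 + (-487903/456044 + 70128*(4/273533)) = -7 + (-487903/456044 + 280512/273533) = -7 - 5531756771/124743083452 = -878733340935/124743083452 ≈ -7.0443)
1/(o(w(27, -18), U(-12, 6)) + n) = 1/(-18*(1 - 18) - 878733340935/124743083452) = 1/(-18*(-17) - 878733340935/124743083452) = 1/(306 - 878733340935/124743083452) = 1/(37292650195377/124743083452) = 124743083452/37292650195377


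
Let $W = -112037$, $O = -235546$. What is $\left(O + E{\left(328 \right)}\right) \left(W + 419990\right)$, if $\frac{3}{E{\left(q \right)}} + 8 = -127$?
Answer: $- \frac{362685520907}{5} \approx -7.2537 \cdot 10^{10}$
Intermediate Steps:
$E{\left(q \right)} = - \frac{1}{45}$ ($E{\left(q \right)} = \frac{3}{-8 - 127} = \frac{3}{-135} = 3 \left(- \frac{1}{135}\right) = - \frac{1}{45}$)
$\left(O + E{\left(328 \right)}\right) \left(W + 419990\right) = \left(-235546 - \frac{1}{45}\right) \left(-112037 + 419990\right) = \left(- \frac{10599571}{45}\right) 307953 = - \frac{362685520907}{5}$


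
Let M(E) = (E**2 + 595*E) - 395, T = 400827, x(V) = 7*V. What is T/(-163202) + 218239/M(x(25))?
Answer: -1402774639/1686692670 ≈ -0.83167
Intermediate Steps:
M(E) = -395 + E**2 + 595*E
T/(-163202) + 218239/M(x(25)) = 400827/(-163202) + 218239/(-395 + (7*25)**2 + 595*(7*25)) = 400827*(-1/163202) + 218239/(-395 + 175**2 + 595*175) = -400827/163202 + 218239/(-395 + 30625 + 104125) = -400827/163202 + 218239/134355 = -1402774639/1686692670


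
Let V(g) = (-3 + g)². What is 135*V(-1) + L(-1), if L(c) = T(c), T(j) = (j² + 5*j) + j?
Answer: 2155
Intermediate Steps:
T(j) = j² + 6*j
L(c) = c*(6 + c)
135*V(-1) + L(-1) = 135*(-3 - 1)² - (6 - 1) = 135*(-4)² - 1*5 = 135*16 - 5 = 2160 - 5 = 2155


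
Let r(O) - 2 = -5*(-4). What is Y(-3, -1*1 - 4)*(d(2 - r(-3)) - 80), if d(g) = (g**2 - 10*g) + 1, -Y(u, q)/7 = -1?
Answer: 3647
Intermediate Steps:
Y(u, q) = 7 (Y(u, q) = -7*(-1) = 7)
r(O) = 22 (r(O) = 2 - 5*(-4) = 2 + 20 = 22)
d(g) = 1 + g**2 - 10*g
Y(-3, -1*1 - 4)*(d(2 - r(-3)) - 80) = 7*((1 + (2 - 1*22)**2 - 10*(2 - 1*22)) - 80) = 7*((1 + (2 - 22)**2 - 10*(2 - 22)) - 80) = 7*((1 + (-20)**2 - 10*(-20)) - 80) = 7*((1 + 400 + 200) - 80) = 7*(601 - 80) = 7*521 = 3647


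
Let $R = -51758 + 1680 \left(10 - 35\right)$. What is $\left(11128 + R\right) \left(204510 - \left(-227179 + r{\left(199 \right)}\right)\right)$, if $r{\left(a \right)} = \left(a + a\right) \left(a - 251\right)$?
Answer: $-37380572550$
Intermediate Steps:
$r{\left(a \right)} = 2 a \left(-251 + a\right)$
$R = -93758$ ($R = -51758 + 1680 \left(10 - 35\right) = -51758 + 1680 \left(-25\right) = -51758 - 42000 = -93758$)
$\left(11128 + R\right) \left(204510 - \left(-227179 + r{\left(199 \right)}\right)\right) = \left(11128 - 93758\right) \left(204510 + \left(227179 - 2 \cdot 199 \left(-251 + 199\right)\right)\right) = - 82630 \left(204510 + \left(227179 - 2 \cdot 199 \left(-52\right)\right)\right) = - 82630 \left(204510 + \left(227179 - -20696\right)\right) = - 82630 \left(204510 + \left(227179 + 20696\right)\right) = - 82630 \left(204510 + 247875\right) = \left(-82630\right) 452385 = -37380572550$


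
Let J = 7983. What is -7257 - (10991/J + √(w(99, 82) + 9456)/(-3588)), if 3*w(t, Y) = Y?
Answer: -57943622/7983 + 5*√3414/10764 ≈ -7258.4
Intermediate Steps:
w(t, Y) = Y/3
-7257 - (10991/J + √(w(99, 82) + 9456)/(-3588)) = -7257 - (10991/7983 + √((⅓)*82 + 9456)/(-3588)) = -7257 - (10991*(1/7983) + √(82/3 + 9456)*(-1/3588)) = -7257 - (10991/7983 + √(28450/3)*(-1/3588)) = -7257 - (10991/7983 + (5*√3414/3)*(-1/3588)) = -7257 - (10991/7983 - 5*√3414/10764) = -7257 + (-10991/7983 + 5*√3414/10764) = -57943622/7983 + 5*√3414/10764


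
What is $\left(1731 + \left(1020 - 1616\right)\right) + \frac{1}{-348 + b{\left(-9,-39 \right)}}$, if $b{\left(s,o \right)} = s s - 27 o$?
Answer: $\frac{892111}{786} \approx 1135.0$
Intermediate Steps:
$b{\left(s,o \right)} = s^{2} - 27 o$
$\left(1731 + \left(1020 - 1616\right)\right) + \frac{1}{-348 + b{\left(-9,-39 \right)}} = \left(1731 + \left(1020 - 1616\right)\right) + \frac{1}{-348 + \left(\left(-9\right)^{2} - -1053\right)} = \left(1731 + \left(1020 - 1616\right)\right) + \frac{1}{-348 + \left(81 + 1053\right)} = \left(1731 - 596\right) + \frac{1}{-348 + 1134} = 1135 + \frac{1}{786} = \frac{892111}{786}$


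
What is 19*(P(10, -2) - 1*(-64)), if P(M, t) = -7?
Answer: 1083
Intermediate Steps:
19*(P(10, -2) - 1*(-64)) = 19*(-7 - 1*(-64)) = 19*(-7 + 64) = 19*57 = 1083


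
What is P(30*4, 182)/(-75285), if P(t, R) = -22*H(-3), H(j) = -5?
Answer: -22/15057 ≈ -0.0014611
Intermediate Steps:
P(t, R) = 110 (P(t, R) = -22*(-5) = 110)
P(30*4, 182)/(-75285) = 110/(-75285) = 110*(-1/75285) = -22/15057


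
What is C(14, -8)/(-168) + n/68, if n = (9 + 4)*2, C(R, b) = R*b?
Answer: 107/102 ≈ 1.0490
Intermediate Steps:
n = 26 (n = 13*2 = 26)
C(14, -8)/(-168) + n/68 = (14*(-8))/(-168) + 26/68 = -112*(-1/168) + 26*(1/68) = 2/3 + 13/34 = 107/102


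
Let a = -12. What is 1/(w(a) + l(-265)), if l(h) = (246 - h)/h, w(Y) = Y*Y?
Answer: 265/37649 ≈ 0.0070387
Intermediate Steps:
w(Y) = Y²
l(h) = (246 - h)/h
1/(w(a) + l(-265)) = 1/((-12)² + (246 - 1*(-265))/(-265)) = 1/(144 - (246 + 265)/265) = 1/(144 - 1/265*511) = 1/(144 - 511/265) = 1/(37649/265) = 265/37649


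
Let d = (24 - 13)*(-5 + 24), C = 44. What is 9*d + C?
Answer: 1925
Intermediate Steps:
d = 209 (d = 11*19 = 209)
9*d + C = 9*209 + 44 = 1881 + 44 = 1925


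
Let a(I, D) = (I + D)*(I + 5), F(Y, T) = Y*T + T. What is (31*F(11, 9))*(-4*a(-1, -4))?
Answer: 267840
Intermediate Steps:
F(Y, T) = T + T*Y (F(Y, T) = T*Y + T = T + T*Y)
a(I, D) = (5 + I)*(D + I) (a(I, D) = (D + I)*(5 + I) = (5 + I)*(D + I))
(31*F(11, 9))*(-4*a(-1, -4)) = (31*(9*(1 + 11)))*(-4*((-1)² + 5*(-4) + 5*(-1) - 4*(-1))) = (31*(9*12))*(-4*(1 - 20 - 5 + 4)) = (31*108)*(-4*(-20)) = 3348*80 = 267840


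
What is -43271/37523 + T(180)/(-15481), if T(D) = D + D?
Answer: -683386631/580893563 ≈ -1.1764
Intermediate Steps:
T(D) = 2*D
-43271/37523 + T(180)/(-15481) = -43271/37523 + (2*180)/(-15481) = -43271*1/37523 + 360*(-1/15481) = -43271/37523 - 360/15481 = -683386631/580893563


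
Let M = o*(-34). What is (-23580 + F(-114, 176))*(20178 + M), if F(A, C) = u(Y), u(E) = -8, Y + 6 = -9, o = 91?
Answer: -402977392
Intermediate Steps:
Y = -15 (Y = -6 - 9 = -15)
M = -3094 (M = 91*(-34) = -3094)
F(A, C) = -8
(-23580 + F(-114, 176))*(20178 + M) = (-23580 - 8)*(20178 - 3094) = -23588*17084 = -402977392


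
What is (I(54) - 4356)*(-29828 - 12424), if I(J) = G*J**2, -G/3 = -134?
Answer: -49345096752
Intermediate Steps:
G = 402 (G = -3*(-134) = 402)
I(J) = 402*J**2
(I(54) - 4356)*(-29828 - 12424) = (402*54**2 - 4356)*(-29828 - 12424) = (402*2916 - 4356)*(-42252) = (1172232 - 4356)*(-42252) = 1167876*(-42252) = -49345096752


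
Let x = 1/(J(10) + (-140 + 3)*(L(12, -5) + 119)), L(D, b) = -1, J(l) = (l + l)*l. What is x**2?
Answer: 1/254913156 ≈ 3.9229e-9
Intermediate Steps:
J(l) = 2*l**2 (J(l) = (2*l)*l = 2*l**2)
x = -1/15966 (x = 1/(2*10**2 + (-140 + 3)*(-1 + 119)) = 1/(2*100 - 137*118) = 1/(200 - 16166) = 1/(-15966) = -1/15966 ≈ -6.2633e-5)
x**2 = (-1/15966)**2 = 1/254913156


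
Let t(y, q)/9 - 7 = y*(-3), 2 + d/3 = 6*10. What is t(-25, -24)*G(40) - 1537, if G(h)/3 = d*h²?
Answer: 616376063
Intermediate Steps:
d = 174 (d = -6 + 3*(6*10) = -6 + 3*60 = -6 + 180 = 174)
G(h) = 522*h² (G(h) = 3*(174*h²) = 522*h²)
t(y, q) = 63 - 27*y (t(y, q) = 63 + 9*(y*(-3)) = 63 + 9*(-3*y) = 63 - 27*y)
t(-25, -24)*G(40) - 1537 = (63 - 27*(-25))*(522*40²) - 1537 = (63 + 675)*(522*1600) - 1537 = 738*835200 - 1537 = 616377600 - 1537 = 616376063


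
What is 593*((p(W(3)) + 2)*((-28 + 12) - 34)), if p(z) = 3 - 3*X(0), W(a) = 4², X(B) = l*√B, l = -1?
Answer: -148250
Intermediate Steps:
X(B) = -√B
W(a) = 16
p(z) = 3 (p(z) = 3 - (-3)*√0 = 3 - (-3)*0 = 3 - 3*0 = 3 + 0 = 3)
593*((p(W(3)) + 2)*((-28 + 12) - 34)) = 593*((3 + 2)*((-28 + 12) - 34)) = 593*(5*(-16 - 34)) = 593*(5*(-50)) = 593*(-250) = -148250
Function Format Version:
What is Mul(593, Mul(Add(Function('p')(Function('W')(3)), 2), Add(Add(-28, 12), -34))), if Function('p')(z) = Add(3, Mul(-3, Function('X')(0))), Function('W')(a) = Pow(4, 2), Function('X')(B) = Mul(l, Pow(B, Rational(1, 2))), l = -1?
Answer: -148250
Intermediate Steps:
Function('X')(B) = Mul(-1, Pow(B, Rational(1, 2)))
Function('W')(a) = 16
Function('p')(z) = 3 (Function('p')(z) = Add(3, Mul(-3, Mul(-1, Pow(0, Rational(1, 2))))) = Add(3, Mul(-3, Mul(-1, 0))) = Add(3, Mul(-3, 0)) = Add(3, 0) = 3)
Mul(593, Mul(Add(Function('p')(Function('W')(3)), 2), Add(Add(-28, 12), -34))) = Mul(593, Mul(Add(3, 2), Add(Add(-28, 12), -34))) = Mul(593, Mul(5, Add(-16, -34))) = Mul(593, Mul(5, -50)) = Mul(593, -250) = -148250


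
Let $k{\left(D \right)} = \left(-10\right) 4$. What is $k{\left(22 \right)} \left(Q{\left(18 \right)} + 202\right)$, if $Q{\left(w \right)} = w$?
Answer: $-8800$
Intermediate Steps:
$k{\left(D \right)} = -40$
$k{\left(22 \right)} \left(Q{\left(18 \right)} + 202\right) = - 40 \left(18 + 202\right) = \left(-40\right) 220 = -8800$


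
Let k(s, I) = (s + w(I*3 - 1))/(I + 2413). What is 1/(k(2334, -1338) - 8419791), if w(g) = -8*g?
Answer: -1075/9051240871 ≈ -1.1877e-7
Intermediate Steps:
k(s, I) = (8 + s - 24*I)/(2413 + I) (k(s, I) = (s - 8*(I*3 - 1))/(I + 2413) = (s - 8*(3*I - 1))/(2413 + I) = (s - 8*(-1 + 3*I))/(2413 + I) = (s + (8 - 24*I))/(2413 + I) = (8 + s - 24*I)/(2413 + I))
1/(k(2334, -1338) - 8419791) = 1/((8 + 2334 - 24*(-1338))/(2413 - 1338) - 8419791) = 1/((8 + 2334 + 32112)/1075 - 8419791) = 1/((1/1075)*34454 - 8419791) = 1/(34454/1075 - 8419791) = 1/(-9051240871/1075) = -1075/9051240871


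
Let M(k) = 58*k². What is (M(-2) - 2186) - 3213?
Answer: -5167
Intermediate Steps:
(M(-2) - 2186) - 3213 = (58*(-2)² - 2186) - 3213 = (58*4 - 2186) - 3213 = (232 - 2186) - 3213 = -1954 - 3213 = -5167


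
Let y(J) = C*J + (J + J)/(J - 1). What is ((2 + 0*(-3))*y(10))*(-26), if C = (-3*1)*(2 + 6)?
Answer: 111280/9 ≈ 12364.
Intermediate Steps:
C = -24 (C = -3*8 = -24)
y(J) = -24*J + 2*J/(-1 + J) (y(J) = -24*J + (J + J)/(J - 1) = -24*J + (2*J)/(-1 + J) = -24*J + 2*J/(-1 + J))
((2 + 0*(-3))*y(10))*(-26) = ((2 + 0*(-3))*(2*10*(13 - 12*10)/(-1 + 10)))*(-26) = ((2 + 0)*(2*10*(13 - 120)/9))*(-26) = (2*(2*10*(1/9)*(-107)))*(-26) = (2*(-2140/9))*(-26) = -4280/9*(-26) = 111280/9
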